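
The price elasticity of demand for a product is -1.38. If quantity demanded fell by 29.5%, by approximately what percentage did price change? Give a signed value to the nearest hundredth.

21.38

%ΔQ ≈ E × %ΔP ⇒ %ΔP = %ΔQ / E = (-29.5%)/(-1.38) ≈ 21.38%.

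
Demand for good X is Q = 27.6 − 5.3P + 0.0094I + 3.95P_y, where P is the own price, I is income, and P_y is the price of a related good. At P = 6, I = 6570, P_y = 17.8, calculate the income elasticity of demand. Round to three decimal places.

0.483

Evaluating quantity at (P, I, P_y) gives Q = 27.6 − 5.3(6) + 0.0094(6570) + 3.95(17.8) = 27.6 − 31.8 + 61.758 + 70.31 = 127.868.
∂Q/∂I = +0.0094, so E_I = 0.0094·(6570/127.868) ≈ 0.483.
E_I ∈ (0,1): normal good (necessity).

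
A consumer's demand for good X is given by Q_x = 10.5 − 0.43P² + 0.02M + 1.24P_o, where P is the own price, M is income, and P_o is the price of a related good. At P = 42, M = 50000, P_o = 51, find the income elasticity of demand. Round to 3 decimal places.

3.172

Evaluating quantity at (P, M, P_o) gives Q_x = 10.5 − 0.43(42)² + 0.02(50000) + 1.24(51) = 10.5 − 758.52 + 1000 + 63.24 = 315.22.
∂Q_x/∂M = +0.02, so E_I = 0.02·(50000/315.22) ≈ 3.172.
E_I > 1: normal good (luxury).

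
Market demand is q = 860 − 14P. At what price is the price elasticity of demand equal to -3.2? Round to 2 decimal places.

46.80

Set −bP/(a − bP) = −3.2 ⇒ bP = 3.2(a − bP) ⇒ bP(1+3.2) = 3.2·a.
P = 3.2·860/(14·4.2) ≈ 46.80.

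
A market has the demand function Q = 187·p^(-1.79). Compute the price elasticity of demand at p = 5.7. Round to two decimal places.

-1.79

For a Cobb–Douglas (constant-elasticity) form Q = A·p^α·…, the elasticity with respect to p equals the exponent α at every point.
Here the exponent on p is -1.79, so the price elasticity of demand is -1.79.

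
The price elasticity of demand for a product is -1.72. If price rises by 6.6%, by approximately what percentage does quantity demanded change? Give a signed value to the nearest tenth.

%ΔQ ≈ E × %ΔP = (-1.72) × (6.6%) ≈ -11.4%.

-11.4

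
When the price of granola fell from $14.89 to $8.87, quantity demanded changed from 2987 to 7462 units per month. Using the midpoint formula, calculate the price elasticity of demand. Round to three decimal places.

-1.690

%Δq = (7462 − 2987)/[(2987 + 7462)/2] = 4475/5224.5 ≈ 0.8565.
%ΔP = (8.87 − 14.89)/[(14.89 + 8.87)/2] = -6.02/11.88 ≈ -0.5067.
Arc elasticity E = %Δq/%ΔP ≈ 0.8565/-0.5067 ≈ -1.690.
|E| > 1: demand is elastic over this range.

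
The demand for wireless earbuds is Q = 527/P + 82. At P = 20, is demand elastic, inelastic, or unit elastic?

inelastic

At P = 20, Q = 108.35.
dQ/dP = −527/P² = −1.3175.
Point elasticity E = (dQ/dP)·(P/Q) = -1.3175 × 20/108.35 ≈ -0.243.
|E| ≈ 0.243 < 1, so demand is inelastic.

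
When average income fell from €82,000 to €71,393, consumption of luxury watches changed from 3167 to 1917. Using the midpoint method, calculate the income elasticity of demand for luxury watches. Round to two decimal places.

%ΔQ = (1917 − 3167)/[(3167+1917)/2] = -1250/2542 ≈ -0.4917.
%ΔI = (71,393 − 82,000)/[(82,000+71,393)/2] = -10607/76696.5 ≈ -0.1383.
E_I = %ΔQ/%ΔI ≈ 3.56.
E_I > 1: normal good (luxury).

3.56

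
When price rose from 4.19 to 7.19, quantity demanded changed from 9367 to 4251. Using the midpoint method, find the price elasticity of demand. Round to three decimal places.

-1.425

%ΔQ = (4251 − 9367)/[(9367 + 4251)/2] = -5116/6809 ≈ -0.7514.
%ΔP = (7.19 − 4.19)/[(4.19 + 7.19)/2] = 3/5.69 ≈ 0.5272.
Arc elasticity E = %ΔQ/%ΔP ≈ -0.7514/0.5272 ≈ -1.425.
|E| > 1: demand is elastic over this range.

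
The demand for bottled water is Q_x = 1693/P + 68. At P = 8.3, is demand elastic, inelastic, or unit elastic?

At P = 8.3, Q_x = 271.9759.
dQ_x/dP = −1693/P² = −24.5754.
Point elasticity E = (dQ_x/dP)·(P/Q_x) = -24.5754 × 8.3/271.9759 ≈ -0.750.
|E| ≈ 0.750 < 1, so demand is inelastic.

inelastic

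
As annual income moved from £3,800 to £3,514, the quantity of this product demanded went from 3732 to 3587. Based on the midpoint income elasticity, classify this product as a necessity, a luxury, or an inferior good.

necessity

%ΔQ = (3587 − 3732)/[(3732+3587)/2] = -145/3659.5 ≈ -0.0396.
%ΔY = (3,514 − 3,800)/[(3,800+3,514)/2] = -286/3657 ≈ -0.0782.
E_I = %ΔQ/%ΔY ≈ 0.507.
E_I ∈ (0,1): normal good (necessity).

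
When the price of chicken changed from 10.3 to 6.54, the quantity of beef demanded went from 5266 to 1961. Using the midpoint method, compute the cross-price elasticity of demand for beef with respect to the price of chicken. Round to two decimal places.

%ΔQ_x = (1961 − 5266)/[(5266+1961)/2] = -3305/3613.5 ≈ -0.9146.
%ΔP_y = (6.54 − 10.3)/[(10.3+6.54)/2] ≈ -0.4466.
E_xy = -0.9146/-0.4466 ≈ 2.05.
E_xy > 0, so beef and chicken are substitutes.

2.05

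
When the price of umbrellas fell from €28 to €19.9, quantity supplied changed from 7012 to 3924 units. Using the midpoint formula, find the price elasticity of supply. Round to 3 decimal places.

1.670

%Δq = (3924 − 7012)/[(7012 + 3924)/2] = -3088/5468 ≈ -0.5647.
%Δp = (19.9 − 28)/[(28 + 19.9)/2] = -8.1/23.95 ≈ -0.3382.
Arc elasticity E = %Δq/%Δp ≈ -0.5647/-0.3382 ≈ 1.670.
|E| > 1: supply is elastic over this range.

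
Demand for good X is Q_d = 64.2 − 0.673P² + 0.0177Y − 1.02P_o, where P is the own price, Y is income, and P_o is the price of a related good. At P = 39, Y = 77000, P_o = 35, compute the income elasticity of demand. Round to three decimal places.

Evaluating quantity at (P, Y, P_o) gives Q_d = 64.2 − 0.673(39)² + 0.0177(77000) − 1.02(35) = 64.2 − 1023.633 + 1362.9 − 35.7 = 367.767.
∂Q_d/∂Y = +0.0177, so E_I = 0.0177·(77000/367.767) ≈ 3.706.
E_I > 1: normal good (luxury).

3.706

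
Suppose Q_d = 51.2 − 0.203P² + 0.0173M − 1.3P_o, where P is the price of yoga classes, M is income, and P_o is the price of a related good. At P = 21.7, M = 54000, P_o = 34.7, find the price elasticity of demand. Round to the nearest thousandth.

-0.226

At the given point, Q_d = 51.2 − 0.203(21.7)² + 0.0173(54000) − 1.3(34.7) = 51.2 − 95.5907 + 934.2 − 45.11 = 844.6993.
∂Q_d/∂P = −2·0.203·P = -8.8102, so E_p = -8.8102·(21.7/844.6993) ≈ -0.226.
|E_p| < 1: demand is inelastic.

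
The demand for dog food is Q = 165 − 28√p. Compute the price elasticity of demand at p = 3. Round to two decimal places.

-0.21

At p = 3, Q = 116.5026.
dQ/dp = −28/(2√p) = −28/(2·1.7321).
Point elasticity E = (dQ/dp)·(p/Q) = -8.0829 × 3/116.5026 ≈ -0.21.
|E| < 1, so demand is inelastic at this price.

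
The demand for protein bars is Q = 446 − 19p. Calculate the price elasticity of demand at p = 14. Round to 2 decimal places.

At p = 14, Q = 180.
dQ/dp = −19.
Point elasticity E = (dQ/dp)·(p/Q) = -19 × 14/180 ≈ -1.48.
|E| > 1, so demand is elastic at this price.

-1.48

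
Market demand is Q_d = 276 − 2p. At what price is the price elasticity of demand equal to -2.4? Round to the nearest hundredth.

Set −bp/(a − bp) = −2.4 ⇒ bp = 2.4(a − bp) ⇒ bp(1+2.4) = 2.4·a.
p = 2.4·276/(2·3.4) ≈ 97.41.

97.41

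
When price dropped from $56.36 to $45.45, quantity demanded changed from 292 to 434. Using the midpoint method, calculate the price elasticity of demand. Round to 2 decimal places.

%Δq = (434 − 292)/[(292 + 434)/2] = 142/363 ≈ 0.3912.
%Δp = (45.45 − 56.36)/[(56.36 + 45.45)/2] = -10.91/50.905 ≈ -0.2143.
Arc elasticity E = %Δq/%Δp ≈ 0.3912/-0.2143 ≈ -1.83.
|E| > 1: demand is elastic over this range.

-1.83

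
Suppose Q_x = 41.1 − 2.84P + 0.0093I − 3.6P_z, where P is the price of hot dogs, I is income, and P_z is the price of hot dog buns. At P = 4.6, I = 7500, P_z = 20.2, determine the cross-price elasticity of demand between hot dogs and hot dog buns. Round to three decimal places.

Evaluating quantity at (P, I, P_z) gives Q_x = 41.1 − 2.84(4.6) + 0.0093(7500) − 3.6(20.2) = 41.1 − 13.064 + 69.75 − 72.72 = 25.066.
∂Q_x/∂P_z = −3.6, so E_xy = -3.6·(20.2/25.066) ≈ -2.901.
E_xy < 0: the goods are complements.

-2.901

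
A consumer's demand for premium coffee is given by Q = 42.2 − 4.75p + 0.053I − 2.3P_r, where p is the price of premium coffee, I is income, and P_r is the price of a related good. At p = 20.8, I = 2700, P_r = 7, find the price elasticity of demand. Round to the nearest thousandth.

-1.403

First evaluate Q: 42.2 − 4.75(20.8) + 0.053(2700) − 2.3(7) = 42.2 − 98.8 + 143.1 − 16.1 = 70.4.
∂Q/∂p = −4.75, so E_p = (−4.75)·(20.8/70.4) ≈ -1.403.
|E_p| > 1: demand is elastic.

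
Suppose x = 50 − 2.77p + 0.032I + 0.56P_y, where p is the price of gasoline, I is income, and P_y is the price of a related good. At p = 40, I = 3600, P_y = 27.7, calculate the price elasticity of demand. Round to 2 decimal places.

-1.58

Substituting, x = 50 − 2.77(40) + 0.032(3600) + 0.56(27.7) = 50 − 110.8 + 115.2 + 15.512 = 69.912.
∂x/∂p = −2.77, so E_p = (−2.77)·(40/69.912) ≈ -1.58.
|E_p| > 1: demand is elastic.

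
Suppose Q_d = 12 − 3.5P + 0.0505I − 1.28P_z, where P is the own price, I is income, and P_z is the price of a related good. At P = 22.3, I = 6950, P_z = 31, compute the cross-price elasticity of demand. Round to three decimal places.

-0.162

At the given point, Q_d = 12 − 3.5(22.3) + 0.0505(6950) − 1.28(31) = 12 − 78.05 + 350.975 − 39.68 = 245.245.
∂Q_d/∂P_z = −1.28, so E_xy = -1.28·(31/245.245) ≈ -0.162.
E_xy < 0: the goods are complements.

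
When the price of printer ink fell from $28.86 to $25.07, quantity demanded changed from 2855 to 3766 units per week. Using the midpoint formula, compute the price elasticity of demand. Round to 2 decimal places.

%ΔQ = (3766 − 2855)/[(2855 + 3766)/2] = 911/3310.5 ≈ 0.2752.
%Δp = (25.07 − 28.86)/[(28.86 + 25.07)/2] = -3.79/26.965 ≈ -0.1406.
Arc elasticity E = %ΔQ/%Δp ≈ 0.2752/-0.1406 ≈ -1.96.
|E| > 1: demand is elastic over this range.

-1.96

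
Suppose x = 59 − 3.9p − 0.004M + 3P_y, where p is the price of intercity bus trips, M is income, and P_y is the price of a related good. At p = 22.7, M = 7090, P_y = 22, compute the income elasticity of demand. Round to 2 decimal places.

-3.50

Substituting, x = 59 − 3.9(22.7) − 0.004(7090) + 3(22) = 59 − 88.53 − 28.36 + 66 = 8.11.
∂x/∂M = −0.004, so E_I = -0.004·(7090/8.11) ≈ -3.50.
E_I < 0: inferior good.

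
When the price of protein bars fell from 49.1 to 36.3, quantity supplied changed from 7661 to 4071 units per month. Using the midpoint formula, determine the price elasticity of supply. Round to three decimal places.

2.042

%Δq = (4071 − 7661)/[(7661 + 4071)/2] = -3590/5866 ≈ -0.6120.
%Δp = (36.3 − 49.1)/[(49.1 + 36.3)/2] = -12.8/42.7 ≈ -0.2998.
Arc elasticity E = %Δq/%Δp ≈ -0.6120/-0.2998 ≈ 2.042.
|E| > 1: supply is elastic over this range.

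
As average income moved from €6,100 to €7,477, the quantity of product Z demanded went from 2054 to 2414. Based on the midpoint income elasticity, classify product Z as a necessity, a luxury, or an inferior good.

%ΔQ = (2414 − 2054)/[(2054+2414)/2] = 360/2234 ≈ 0.1611.
%ΔY = (7,477 − 6,100)/[(6,100+7,477)/2] = 1377/6788.5 ≈ 0.2028.
E_I = %ΔQ/%ΔY ≈ 0.794.
E_I ∈ (0,1): normal good (necessity).

necessity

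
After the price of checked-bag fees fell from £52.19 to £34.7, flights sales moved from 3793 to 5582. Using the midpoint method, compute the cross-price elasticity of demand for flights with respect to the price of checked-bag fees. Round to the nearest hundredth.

-0.95

%ΔQ_x = (5582 − 3793)/[(3793+5582)/2] = 1789/4687.5 ≈ 0.3817.
%ΔP_y = (34.7 − 52.19)/[(52.19+34.7)/2] ≈ -0.4026.
E_xy = 0.3817/-0.4026 ≈ -0.95.
E_xy < 0, so flights and checked-bag fees are complements.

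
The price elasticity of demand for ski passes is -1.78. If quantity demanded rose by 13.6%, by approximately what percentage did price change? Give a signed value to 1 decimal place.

-7.6

%ΔQ ≈ E × %ΔP ⇒ %ΔP = %ΔQ / E = (13.6%)/(-1.78) ≈ -7.6%.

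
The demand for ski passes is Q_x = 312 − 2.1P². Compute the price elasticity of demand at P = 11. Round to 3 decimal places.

At P = 11, Q_x = 57.9.
dQ_x/dP = −2·2.1·P = −46.2.
Point elasticity E = (dQ_x/dP)·(P/Q_x) = -46.2 × 11/57.9 ≈ -8.777.
|E| > 1, so demand is elastic at this price.

-8.777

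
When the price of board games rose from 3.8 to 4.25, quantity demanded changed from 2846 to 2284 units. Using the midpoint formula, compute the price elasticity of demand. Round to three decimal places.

-1.960

%Δq = (2284 − 2846)/[(2846 + 2284)/2] = -562/2565 ≈ -0.2191.
%ΔP = (4.25 − 3.8)/[(3.8 + 4.25)/2] = 0.45/4.025 ≈ 0.1118.
Arc elasticity E = %Δq/%ΔP ≈ -0.2191/0.1118 ≈ -1.960.
|E| > 1: demand is elastic over this range.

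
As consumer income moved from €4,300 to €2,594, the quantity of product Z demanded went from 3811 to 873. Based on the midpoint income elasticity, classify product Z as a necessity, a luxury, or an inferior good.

luxury

%ΔQ = (873 − 3811)/[(3811+873)/2] = -2938/2342 ≈ -1.2545.
%ΔY = (2,594 − 4,300)/[(4,300+2,594)/2] = -1706/3447 ≈ -0.4949.
E_I = %ΔQ/%ΔY ≈ 2.535.
E_I > 1: normal good (luxury).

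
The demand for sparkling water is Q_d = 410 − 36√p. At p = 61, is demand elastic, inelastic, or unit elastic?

At p = 61, Q_d = 128.831.
dQ_d/dp = −36/(2√p) = −36/(2·7.8102).
Point elasticity E = (dQ_d/dp)·(p/Q_d) = -2.3047 × 61/128.831 ≈ -1.091.
|E| ≈ 1.091 > 1, so demand is elastic.

elastic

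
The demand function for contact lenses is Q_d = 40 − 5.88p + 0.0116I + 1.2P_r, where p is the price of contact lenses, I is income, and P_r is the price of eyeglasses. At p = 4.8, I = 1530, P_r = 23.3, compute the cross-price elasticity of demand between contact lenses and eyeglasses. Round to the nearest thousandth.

0.486

Q_d = 40 − 5.88(4.8) + 0.0116(1530) + 1.2(23.3) = 40 − 28.224 + 17.748 + 27.96 = 57.484.
∂Q_d/∂P_r = +1.2, so E_xy = 1.2·(23.3/57.484) ≈ 0.486.
E_xy > 0: the goods are substitutes.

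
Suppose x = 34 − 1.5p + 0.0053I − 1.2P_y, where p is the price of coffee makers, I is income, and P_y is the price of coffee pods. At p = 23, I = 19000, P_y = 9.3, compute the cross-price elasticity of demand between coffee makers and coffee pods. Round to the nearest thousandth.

-0.125

First evaluate x: 34 − 1.5(23) + 0.0053(19000) − 1.2(9.3) = 34 − 34.5 + 100.7 − 11.16 = 89.04.
∂x/∂P_y = −1.2, so E_xy = -1.2·(9.3/89.04) ≈ -0.125.
E_xy < 0: the goods are complements.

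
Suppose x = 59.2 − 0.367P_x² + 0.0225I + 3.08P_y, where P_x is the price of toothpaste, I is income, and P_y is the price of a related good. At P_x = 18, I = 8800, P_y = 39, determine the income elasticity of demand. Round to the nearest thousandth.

0.766

Substituting, x = 59.2 − 0.367(18)² + 0.0225(8800) + 3.08(39) = 59.2 − 118.908 + 198 + 120.12 = 258.412.
∂x/∂I = +0.0225, so E_I = 0.0225·(8800/258.412) ≈ 0.766.
E_I ∈ (0,1): normal good (necessity).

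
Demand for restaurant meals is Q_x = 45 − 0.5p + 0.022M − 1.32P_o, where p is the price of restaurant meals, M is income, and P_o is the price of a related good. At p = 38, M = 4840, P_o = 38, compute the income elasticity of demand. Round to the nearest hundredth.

1.29

Substituting, Q_x = 45 − 0.5(38) + 0.022(4840) − 1.32(38) = 45 − 19 + 106.48 − 50.16 = 82.32.
∂Q_x/∂M = +0.022, so E_I = 0.022·(4840/82.32) ≈ 1.29.
E_I > 1: normal good (luxury).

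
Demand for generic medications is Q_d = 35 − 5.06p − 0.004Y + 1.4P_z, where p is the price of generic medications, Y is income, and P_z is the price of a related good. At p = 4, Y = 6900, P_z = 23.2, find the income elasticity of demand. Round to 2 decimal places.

-1.41

Evaluating quantity at (p, Y, P_z) gives Q_d = 35 − 5.06(4) − 0.004(6900) + 1.4(23.2) = 35 − 20.24 − 27.6 + 32.48 = 19.64.
∂Q_d/∂Y = −0.004, so E_I = -0.004·(6900/19.64) ≈ -1.41.
E_I < 0: inferior good.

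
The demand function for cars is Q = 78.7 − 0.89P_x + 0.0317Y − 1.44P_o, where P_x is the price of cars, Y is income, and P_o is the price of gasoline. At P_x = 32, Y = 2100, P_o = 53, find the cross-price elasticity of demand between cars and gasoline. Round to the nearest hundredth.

First evaluate Q: 78.7 − 0.89(32) + 0.0317(2100) − 1.44(53) = 78.7 − 28.48 + 66.57 − 76.32 = 40.47.
∂Q/∂P_o = −1.44, so E_xy = -1.44·(53/40.47) ≈ -1.89.
E_xy < 0: the goods are complements.

-1.89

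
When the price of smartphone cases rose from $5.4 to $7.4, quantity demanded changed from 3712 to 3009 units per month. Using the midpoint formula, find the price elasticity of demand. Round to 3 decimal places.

%Δq = (3009 − 3712)/[(3712 + 3009)/2] = -703/3360.5 ≈ -0.2092.
%Δp = (7.4 − 5.4)/[(5.4 + 7.4)/2] = 2/6.4 ≈ 0.3125.
Arc elasticity E = %Δq/%Δp ≈ -0.2092/0.3125 ≈ -0.669.
|E| < 1: demand is inelastic over this range.

-0.669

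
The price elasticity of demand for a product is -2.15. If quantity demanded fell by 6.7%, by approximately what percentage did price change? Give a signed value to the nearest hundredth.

3.12

%ΔQ ≈ E × %ΔP ⇒ %ΔP = %ΔQ / E = (-6.7%)/(-2.15) ≈ 3.12%.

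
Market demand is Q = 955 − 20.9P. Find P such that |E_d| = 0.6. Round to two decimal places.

17.14

Set −bP/(a − bP) = −0.6 ⇒ bP = 0.6(a − bP) ⇒ bP(1+0.6) = 0.6·a.
P = 0.6·955/(20.9·1.6) ≈ 17.14.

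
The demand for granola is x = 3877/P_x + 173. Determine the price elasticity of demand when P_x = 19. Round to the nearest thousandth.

At P_x = 19, x = 377.0526.
dx/dP_x = −3877/P_x² = −10.7396.
Point elasticity E = (dx/dP_x)·(P_x/x) = -10.7396 × 19/377.0526 ≈ -0.541.
|E| < 1, so demand is inelastic at this price.

-0.541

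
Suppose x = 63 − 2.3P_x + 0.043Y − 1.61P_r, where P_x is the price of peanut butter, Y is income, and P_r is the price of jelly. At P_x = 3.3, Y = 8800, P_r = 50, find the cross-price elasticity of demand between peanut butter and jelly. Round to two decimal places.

-0.23

First evaluate x: 63 − 2.3(3.3) + 0.043(8800) − 1.61(50) = 63 − 7.59 + 378.4 − 80.5 = 353.31.
∂x/∂P_r = −1.61, so E_xy = -1.61·(50/353.31) ≈ -0.23.
E_xy < 0: the goods are complements.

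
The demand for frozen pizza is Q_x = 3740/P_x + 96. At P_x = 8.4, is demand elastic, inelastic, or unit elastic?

inelastic

At P_x = 8.4, Q_x = 541.2381.
dQ_x/dP_x = −3740/P_x² = −53.0045.
Point elasticity E = (dQ_x/dP_x)·(P_x/Q_x) = -53.0045 × 8.4/541.2381 ≈ -0.823.
|E| ≈ 0.823 < 1, so demand is inelastic.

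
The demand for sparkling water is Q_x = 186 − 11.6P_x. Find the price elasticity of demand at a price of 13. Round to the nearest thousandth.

At P_x = 13, Q_x = 35.2.
dQ_x/dP_x = −11.6.
Point elasticity E = (dQ_x/dP_x)·(P_x/Q_x) = -11.6 × 13/35.2 ≈ -4.284.
|E| > 1, so demand is elastic at this price.

-4.284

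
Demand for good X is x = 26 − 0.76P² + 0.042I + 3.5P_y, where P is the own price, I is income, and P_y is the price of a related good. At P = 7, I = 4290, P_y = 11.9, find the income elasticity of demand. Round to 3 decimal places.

Substituting, x = 26 − 0.76(7)² + 0.042(4290) + 3.5(11.9) = 26 − 37.24 + 180.18 + 41.65 = 210.59.
∂x/∂I = +0.042, so E_I = 0.042·(4290/210.59) ≈ 0.856.
E_I ∈ (0,1): normal good (necessity).

0.856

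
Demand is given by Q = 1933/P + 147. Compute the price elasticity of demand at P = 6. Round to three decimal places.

-0.687

At P = 6, Q = 469.1667.
dQ/dP = −1933/P² = −53.6944.
Point elasticity E = (dQ/dP)·(P/Q) = -53.6944 × 6/469.1667 ≈ -0.687.
|E| < 1, so demand is inelastic at this price.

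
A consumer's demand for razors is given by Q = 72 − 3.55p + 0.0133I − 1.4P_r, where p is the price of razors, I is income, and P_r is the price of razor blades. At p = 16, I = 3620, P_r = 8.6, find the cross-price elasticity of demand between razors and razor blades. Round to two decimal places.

-0.23

Substituting, Q = 72 − 3.55(16) + 0.0133(3620) − 1.4(8.6) = 72 − 56.8 + 48.146 − 12.04 = 51.306.
∂Q/∂P_r = −1.4, so E_xy = -1.4·(8.6/51.306) ≈ -0.23.
E_xy < 0: the goods are complements.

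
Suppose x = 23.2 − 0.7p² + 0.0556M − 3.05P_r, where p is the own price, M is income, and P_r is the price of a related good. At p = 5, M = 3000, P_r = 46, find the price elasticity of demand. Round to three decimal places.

-1.087

At the given point, x = 23.2 − 0.7(5)² + 0.0556(3000) − 3.05(46) = 23.2 − 17.5 + 166.8 − 140.3 = 32.2.
∂x/∂p = −2·0.7·p = -7, so E_p = -7·(5/32.2) ≈ -1.087.
|E_p| > 1: demand is elastic.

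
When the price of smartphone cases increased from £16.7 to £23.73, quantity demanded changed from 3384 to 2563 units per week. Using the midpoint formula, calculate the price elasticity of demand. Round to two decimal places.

-0.79

%Δq = (2563 − 3384)/[(3384 + 2563)/2] = -821/2973.5 ≈ -0.2761.
%Δp = (23.73 − 16.7)/[(16.7 + 23.73)/2] = 7.03/20.215 ≈ 0.3478.
Arc elasticity E = %Δq/%Δp ≈ -0.2761/0.3478 ≈ -0.79.
|E| < 1: demand is inelastic over this range.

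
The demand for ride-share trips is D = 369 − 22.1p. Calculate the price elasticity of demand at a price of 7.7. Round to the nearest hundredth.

At p = 7.7, D = 198.83.
dD/dp = −22.1.
Point elasticity E = (dD/dp)·(p/D) = -22.1 × 7.7/198.83 ≈ -0.86.
|E| < 1, so demand is inelastic at this price.

-0.86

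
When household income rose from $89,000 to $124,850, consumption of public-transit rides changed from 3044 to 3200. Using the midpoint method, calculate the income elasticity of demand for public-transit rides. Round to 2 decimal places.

%ΔQ = (3200 − 3044)/[(3044+3200)/2] = 156/3122 ≈ 0.0500.
%ΔY = (124,850 − 89,000)/[(89,000+124,850)/2] = 35850/106925 ≈ 0.3353.
E_I = %ΔQ/%ΔY ≈ 0.15.
E_I ∈ (0,1): normal good (necessity).

0.15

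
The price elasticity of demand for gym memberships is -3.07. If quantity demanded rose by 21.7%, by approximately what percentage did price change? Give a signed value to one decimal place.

-7.1

%ΔQ ≈ E × %ΔP ⇒ %ΔP = %ΔQ / E = (21.7%)/(-3.07) ≈ -7.1%.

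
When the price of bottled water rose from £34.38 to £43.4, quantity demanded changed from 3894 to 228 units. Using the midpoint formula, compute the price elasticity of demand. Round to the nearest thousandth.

%ΔQ = (228 − 3894)/[(3894 + 228)/2] = -3666/2061 ≈ -1.7787.
%ΔP = (43.4 − 34.38)/[(34.38 + 43.4)/2] = 9.02/38.89 ≈ 0.2319.
Arc elasticity E = %ΔQ/%ΔP ≈ -1.7787/0.2319 ≈ -7.669.
|E| > 1: demand is elastic over this range.

-7.669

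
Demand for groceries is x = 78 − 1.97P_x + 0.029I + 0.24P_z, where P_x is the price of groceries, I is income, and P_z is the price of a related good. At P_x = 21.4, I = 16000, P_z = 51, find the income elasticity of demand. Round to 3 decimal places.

0.906

Substituting, x = 78 − 1.97(21.4) + 0.029(16000) + 0.24(51) = 78 − 42.158 + 464 + 12.24 = 512.082.
∂x/∂I = +0.029, so E_I = 0.029·(16000/512.082) ≈ 0.906.
E_I ∈ (0,1): normal good (necessity).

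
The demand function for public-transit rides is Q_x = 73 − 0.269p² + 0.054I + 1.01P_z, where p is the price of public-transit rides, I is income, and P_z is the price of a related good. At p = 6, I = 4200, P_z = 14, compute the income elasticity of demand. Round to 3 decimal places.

At the given point, Q_x = 73 − 0.269(6)² + 0.054(4200) + 1.01(14) = 73 − 9.684 + 226.8 + 14.14 = 304.256.
∂Q_x/∂I = +0.054, so E_I = 0.054·(4200/304.256) ≈ 0.745.
E_I ∈ (0,1): normal good (necessity).

0.745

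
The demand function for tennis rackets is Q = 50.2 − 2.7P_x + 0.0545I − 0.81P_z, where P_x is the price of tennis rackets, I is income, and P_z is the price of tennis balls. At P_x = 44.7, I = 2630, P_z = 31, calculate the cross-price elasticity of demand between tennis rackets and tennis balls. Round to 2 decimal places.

-0.53

Substituting, Q = 50.2 − 2.7(44.7) + 0.0545(2630) − 0.81(31) = 50.2 − 120.69 + 143.335 − 25.11 = 47.735.
∂Q/∂P_z = −0.81, so E_xy = -0.81·(31/47.735) ≈ -0.53.
E_xy < 0: the goods are complements.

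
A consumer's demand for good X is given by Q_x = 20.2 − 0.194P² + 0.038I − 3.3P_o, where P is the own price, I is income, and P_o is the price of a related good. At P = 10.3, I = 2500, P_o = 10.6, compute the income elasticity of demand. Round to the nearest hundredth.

1.59

Substituting, Q_x = 20.2 − 0.194(10.3)² + 0.038(2500) − 3.3(10.6) = 20.2 − 20.5815 + 95 − 34.98 = 59.6385.
∂Q_x/∂I = +0.038, so E_I = 0.038·(2500/59.6385) ≈ 1.59.
E_I > 1: normal good (luxury).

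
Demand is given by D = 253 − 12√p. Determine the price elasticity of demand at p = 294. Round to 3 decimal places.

-2.178

At p = 294, D = 47.2429.
dD/dp = −12/(2√p) = −12/(2·17.1464).
Point elasticity E = (dD/dp)·(p/D) = -0.3499 × 294/47.2429 ≈ -2.178.
|E| > 1, so demand is elastic at this price.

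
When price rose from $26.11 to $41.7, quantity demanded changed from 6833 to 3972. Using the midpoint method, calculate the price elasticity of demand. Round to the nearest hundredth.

%ΔQ = (3972 − 6833)/[(6833 + 3972)/2] = -2861/5402.5 ≈ -0.5296.
%Δp = (41.7 − 26.11)/[(26.11 + 41.7)/2] = 15.59/33.905 ≈ 0.4598.
Arc elasticity E = %ΔQ/%Δp ≈ -0.5296/0.4598 ≈ -1.15.
|E| > 1: demand is elastic over this range.

-1.15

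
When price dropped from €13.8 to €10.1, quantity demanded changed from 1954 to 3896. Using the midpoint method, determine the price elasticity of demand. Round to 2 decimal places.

-2.14

%ΔQ = (3896 − 1954)/[(1954 + 3896)/2] = 1942/2925 ≈ 0.6639.
%Δp = (10.1 − 13.8)/[(13.8 + 10.1)/2] = -3.7/11.95 ≈ -0.3096.
Arc elasticity E = %ΔQ/%Δp ≈ 0.6639/-0.3096 ≈ -2.14.
|E| > 1: demand is elastic over this range.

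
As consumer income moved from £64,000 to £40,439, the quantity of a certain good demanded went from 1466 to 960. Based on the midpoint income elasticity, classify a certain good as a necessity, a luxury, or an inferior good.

necessity

%ΔQ = (960 − 1466)/[(1466+960)/2] = -506/1213 ≈ -0.4171.
%ΔY = (40,439 − 64,000)/[(64,000+40,439)/2] = -23561/52219.5 ≈ -0.4512.
E_I = %ΔQ/%ΔY ≈ 0.925.
E_I ∈ (0,1): normal good (necessity).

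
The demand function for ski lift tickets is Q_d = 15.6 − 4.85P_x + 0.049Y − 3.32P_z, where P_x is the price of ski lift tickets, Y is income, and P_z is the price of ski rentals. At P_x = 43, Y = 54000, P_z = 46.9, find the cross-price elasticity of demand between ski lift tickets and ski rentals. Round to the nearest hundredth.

-0.07

First evaluate Q_d: 15.6 − 4.85(43) + 0.049(54000) − 3.32(46.9) = 15.6 − 208.55 + 2646 − 155.708 = 2297.342.
∂Q_d/∂P_z = −3.32, so E_xy = -3.32·(46.9/2297.342) ≈ -0.07.
E_xy < 0: the goods are complements.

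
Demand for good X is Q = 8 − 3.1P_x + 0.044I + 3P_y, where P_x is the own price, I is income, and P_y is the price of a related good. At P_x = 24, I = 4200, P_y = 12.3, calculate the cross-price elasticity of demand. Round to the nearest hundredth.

0.24

Evaluating quantity at (P_x, I, P_y) gives Q = 8 − 3.1(24) + 0.044(4200) + 3(12.3) = 8 − 74.4 + 184.8 + 36.9 = 155.3.
∂Q/∂P_y = +3, so E_xy = 3·(12.3/155.3) ≈ 0.24.
E_xy > 0: the goods are substitutes.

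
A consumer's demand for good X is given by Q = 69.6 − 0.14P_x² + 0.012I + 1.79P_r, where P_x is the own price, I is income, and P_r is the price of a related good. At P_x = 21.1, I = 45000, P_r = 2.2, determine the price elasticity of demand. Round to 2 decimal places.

-0.23

First evaluate Q: 69.6 − 0.14(21.1)² + 0.012(45000) + 1.79(2.2) = 69.6 − 62.3294 + 540 + 3.938 = 551.2086.
∂Q/∂P_x = −2·0.14·P_x = -5.908, so E_p = -5.908·(21.1/551.2086) ≈ -0.23.
|E_p| < 1: demand is inelastic.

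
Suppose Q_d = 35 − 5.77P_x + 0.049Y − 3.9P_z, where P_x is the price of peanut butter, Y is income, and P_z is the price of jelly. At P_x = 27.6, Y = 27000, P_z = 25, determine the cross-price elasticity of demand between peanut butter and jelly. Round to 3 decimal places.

-0.089

First evaluate Q_d: 35 − 5.77(27.6) + 0.049(27000) − 3.9(25) = 35 − 159.252 + 1323 − 97.5 = 1101.248.
∂Q_d/∂P_z = −3.9, so E_xy = -3.9·(25/1101.248) ≈ -0.089.
E_xy < 0: the goods are complements.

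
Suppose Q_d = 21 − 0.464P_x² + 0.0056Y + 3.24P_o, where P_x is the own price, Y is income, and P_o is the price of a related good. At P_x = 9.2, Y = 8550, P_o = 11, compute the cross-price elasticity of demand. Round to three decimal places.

0.546

Evaluating quantity at (P_x, Y, P_o) gives Q_d = 21 − 0.464(9.2)² + 0.0056(8550) + 3.24(11) = 21 − 39.273 + 47.88 + 35.64 = 65.247.
∂Q_d/∂P_o = +3.24, so E_xy = 3.24·(11/65.247) ≈ 0.546.
E_xy > 0: the goods are substitutes.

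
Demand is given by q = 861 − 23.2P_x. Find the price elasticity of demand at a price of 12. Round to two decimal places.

-0.48

At P_x = 12, q = 582.6.
dq/dP_x = −23.2.
Point elasticity E = (dq/dP_x)·(P_x/q) = -23.2 × 12/582.6 ≈ -0.48.
|E| < 1, so demand is inelastic at this price.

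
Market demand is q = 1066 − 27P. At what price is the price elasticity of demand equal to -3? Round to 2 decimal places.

29.61

Set −bP/(a − bP) = −3 ⇒ bP = 3(a − bP) ⇒ bP(1+3) = 3·a.
P = 3·1066/(27·4) ≈ 29.61.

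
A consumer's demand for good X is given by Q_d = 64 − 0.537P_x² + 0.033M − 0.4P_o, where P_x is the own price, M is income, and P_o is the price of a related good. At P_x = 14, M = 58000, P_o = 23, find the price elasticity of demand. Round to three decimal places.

-0.113

Q_d = 64 − 0.537(14)² + 0.033(58000) − 0.4(23) = 64 − 105.252 + 1914 − 9.2 = 1863.548.
∂Q_d/∂P_x = −2·0.537·P_x = -15.036, so E_p = -15.036·(14/1863.548) ≈ -0.113.
|E_p| < 1: demand is inelastic.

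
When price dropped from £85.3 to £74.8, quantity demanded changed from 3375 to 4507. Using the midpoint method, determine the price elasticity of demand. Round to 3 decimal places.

%Δq = (4507 − 3375)/[(3375 + 4507)/2] = 1132/3941 ≈ 0.2872.
%Δp = (74.8 − 85.3)/[(85.3 + 74.8)/2] = -10.5/80.05 ≈ -0.1312.
Arc elasticity E = %Δq/%Δp ≈ 0.2872/-0.1312 ≈ -2.190.
|E| > 1: demand is elastic over this range.

-2.190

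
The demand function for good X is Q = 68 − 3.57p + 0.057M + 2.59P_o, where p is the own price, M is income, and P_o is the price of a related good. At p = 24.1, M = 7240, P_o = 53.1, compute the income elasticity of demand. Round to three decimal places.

At the given point, Q = 68 − 3.57(24.1) + 0.057(7240) + 2.59(53.1) = 68 − 86.037 + 412.68 + 137.529 = 532.172.
∂Q/∂M = +0.057, so E_I = 0.057·(7240/532.172) ≈ 0.775.
E_I ∈ (0,1): normal good (necessity).

0.775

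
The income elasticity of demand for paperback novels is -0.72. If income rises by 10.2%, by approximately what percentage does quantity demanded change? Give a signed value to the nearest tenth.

-7.3

%ΔQ ≈ E × %ΔI = (-0.72) × (10.2%) ≈ -7.3%.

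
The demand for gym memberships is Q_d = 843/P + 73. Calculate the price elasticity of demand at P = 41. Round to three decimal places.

-0.220

At P = 41, Q_d = 93.561.
dQ_d/dP = −843/P² = −0.5015.
Point elasticity E = (dQ_d/dP)·(P/Q_d) = -0.5015 × 41/93.561 ≈ -0.220.
|E| < 1, so demand is inelastic at this price.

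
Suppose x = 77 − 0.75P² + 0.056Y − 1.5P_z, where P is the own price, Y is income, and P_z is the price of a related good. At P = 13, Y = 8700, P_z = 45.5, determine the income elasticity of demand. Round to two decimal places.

Substituting, x = 77 − 0.75(13)² + 0.056(8700) − 1.5(45.5) = 77 − 126.75 + 487.2 − 68.25 = 369.2.
∂x/∂Y = +0.056, so E_I = 0.056·(8700/369.2) ≈ 1.32.
E_I > 1: normal good (luxury).

1.32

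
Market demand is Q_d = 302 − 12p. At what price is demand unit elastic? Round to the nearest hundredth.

For linear demand Q_d = a − bp, E = −bp/(a − bp). |E| = 1 ⇒ bp = a − bp ⇒ p = a/(2b).
p = 302/(2·12) ≈ 12.58.

12.58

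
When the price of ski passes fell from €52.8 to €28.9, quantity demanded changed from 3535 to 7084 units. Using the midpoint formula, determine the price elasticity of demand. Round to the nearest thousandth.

%Δq = (7084 − 3535)/[(3535 + 7084)/2] = 3549/5309.5 ≈ 0.6684.
%Δp = (28.9 − 52.8)/[(52.8 + 28.9)/2] = -23.9/40.85 ≈ -0.5851.
Arc elasticity E = %Δq/%Δp ≈ 0.6684/-0.5851 ≈ -1.142.
|E| > 1: demand is elastic over this range.

-1.142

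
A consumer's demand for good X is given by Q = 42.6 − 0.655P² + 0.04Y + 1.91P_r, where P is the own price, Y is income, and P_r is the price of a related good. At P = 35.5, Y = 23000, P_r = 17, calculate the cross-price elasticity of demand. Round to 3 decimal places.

First evaluate Q: 42.6 − 0.655(35.5)² + 0.04(23000) + 1.91(17) = 42.6 − 825.4638 + 920 + 32.47 = 169.6063.
∂Q/∂P_r = +1.91, so E_xy = 1.91·(17/169.6063) ≈ 0.191.
E_xy > 0: the goods are substitutes.

0.191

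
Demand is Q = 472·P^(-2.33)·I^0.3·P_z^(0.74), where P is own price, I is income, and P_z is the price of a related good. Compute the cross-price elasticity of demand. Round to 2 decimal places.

0.74

For a Cobb–Douglas (constant-elasticity) form Q = A·P_z^α·…, the elasticity with respect to P_z equals the exponent α at every point.
Here the exponent on P_z is 0.74, so the cross-price elasticity of demand is 0.74.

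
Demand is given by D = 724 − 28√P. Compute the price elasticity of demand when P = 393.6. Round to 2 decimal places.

-1.65

At P = 393.6, D = 168.4981.
dD/dP = −28/(2√P) = −28/(2·19.8394).
Point elasticity E = (dD/dP)·(P/D) = -0.7057 × 393.6/168.4981 ≈ -1.65.
|E| > 1, so demand is elastic at this price.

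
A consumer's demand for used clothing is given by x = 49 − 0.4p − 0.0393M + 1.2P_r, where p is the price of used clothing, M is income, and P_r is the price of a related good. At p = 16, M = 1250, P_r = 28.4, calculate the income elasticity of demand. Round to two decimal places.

Evaluating quantity at (p, M, P_r) gives x = 49 − 0.4(16) − 0.0393(1250) + 1.2(28.4) = 49 − 6.4 − 49.125 + 34.08 = 27.555.
∂x/∂M = −0.0393, so E_I = -0.0393·(1250/27.555) ≈ -1.78.
E_I < 0: inferior good.

-1.78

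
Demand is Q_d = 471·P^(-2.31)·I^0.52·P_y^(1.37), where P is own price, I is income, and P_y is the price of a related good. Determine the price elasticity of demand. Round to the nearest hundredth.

-2.31

For a Cobb–Douglas (constant-elasticity) form Q_d = A·P^α·…, the elasticity with respect to P equals the exponent α at every point.
Here the exponent on P is -2.31, so the price elasticity of demand is -2.31.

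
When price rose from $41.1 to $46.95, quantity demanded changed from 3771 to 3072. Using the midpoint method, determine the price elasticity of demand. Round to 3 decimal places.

%Δq = (3072 − 3771)/[(3771 + 3072)/2] = -699/3421.5 ≈ -0.2043.
%ΔP = (46.95 − 41.1)/[(41.1 + 46.95)/2] = 5.85/44.025 ≈ 0.1329.
Arc elasticity E = %Δq/%ΔP ≈ -0.2043/0.1329 ≈ -1.537.
|E| > 1: demand is elastic over this range.

-1.537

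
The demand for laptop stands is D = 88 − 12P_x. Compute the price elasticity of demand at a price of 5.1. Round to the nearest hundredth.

At P_x = 5.1, D = 26.8.
dD/dP_x = −12.
Point elasticity E = (dD/dP_x)·(P_x/D) = -12 × 5.1/26.8 ≈ -2.28.
|E| > 1, so demand is elastic at this price.

-2.28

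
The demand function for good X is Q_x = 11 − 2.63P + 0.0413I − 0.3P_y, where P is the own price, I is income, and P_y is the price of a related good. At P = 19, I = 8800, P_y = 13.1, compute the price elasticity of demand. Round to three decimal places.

Evaluating quantity at (P, I, P_y) gives Q_x = 11 − 2.63(19) + 0.0413(8800) − 0.3(13.1) = 11 − 49.97 + 363.44 − 3.93 = 320.54.
∂Q_x/∂P = −2.63, so E_p = (−2.63)·(19/320.54) ≈ -0.156.
|E_p| < 1: demand is inelastic.

-0.156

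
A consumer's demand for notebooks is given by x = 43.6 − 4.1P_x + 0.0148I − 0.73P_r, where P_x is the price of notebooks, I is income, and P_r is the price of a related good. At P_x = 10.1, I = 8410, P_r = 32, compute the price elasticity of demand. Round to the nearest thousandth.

First evaluate x: 43.6 − 4.1(10.1) + 0.0148(8410) − 0.73(32) = 43.6 − 41.41 + 124.468 − 23.36 = 103.298.
∂x/∂P_x = −4.1, so E_p = (−4.1)·(10.1/103.298) ≈ -0.401.
|E_p| < 1: demand is inelastic.

-0.401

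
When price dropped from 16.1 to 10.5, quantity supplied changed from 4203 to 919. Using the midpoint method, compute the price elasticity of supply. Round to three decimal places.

%Δq = (919 − 4203)/[(4203 + 919)/2] = -3284/2561 ≈ -1.2823.
%Δp = (10.5 − 16.1)/[(16.1 + 10.5)/2] = -5.6/13.3 ≈ -0.4211.
Arc elasticity E = %Δq/%Δp ≈ -1.2823/-0.4211 ≈ 3.045.
|E| > 1: supply is elastic over this range.

3.045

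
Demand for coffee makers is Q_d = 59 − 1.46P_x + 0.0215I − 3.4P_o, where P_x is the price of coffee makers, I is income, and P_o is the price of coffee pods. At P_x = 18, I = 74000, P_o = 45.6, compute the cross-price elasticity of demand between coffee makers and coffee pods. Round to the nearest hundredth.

-0.11

First evaluate Q_d: 59 − 1.46(18) + 0.0215(74000) − 3.4(45.6) = 59 − 26.28 + 1591 − 155.04 = 1468.68.
∂Q_d/∂P_o = −3.4, so E_xy = -3.4·(45.6/1468.68) ≈ -0.11.
E_xy < 0: the goods are complements.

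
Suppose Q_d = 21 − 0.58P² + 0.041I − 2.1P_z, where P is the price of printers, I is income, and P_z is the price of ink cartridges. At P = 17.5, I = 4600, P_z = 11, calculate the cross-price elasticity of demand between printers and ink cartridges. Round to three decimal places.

Substituting, Q_d = 21 − 0.58(17.5)² + 0.041(4600) − 2.1(11) = 21 − 177.625 + 188.6 − 23.1 = 8.875.
∂Q_d/∂P_z = −2.1, so E_xy = -2.1·(11/8.875) ≈ -2.603.
E_xy < 0: the goods are complements.

-2.603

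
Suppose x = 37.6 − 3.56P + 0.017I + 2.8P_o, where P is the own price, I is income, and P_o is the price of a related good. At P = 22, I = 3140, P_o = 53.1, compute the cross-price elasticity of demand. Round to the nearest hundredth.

Substituting, x = 37.6 − 3.56(22) + 0.017(3140) + 2.8(53.1) = 37.6 − 78.32 + 53.38 + 148.68 = 161.34.
∂x/∂P_o = +2.8, so E_xy = 2.8·(53.1/161.34) ≈ 0.92.
E_xy > 0: the goods are substitutes.

0.92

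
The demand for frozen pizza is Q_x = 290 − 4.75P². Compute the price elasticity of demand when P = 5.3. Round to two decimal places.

At P = 5.3, Q_x = 156.5725.
dQ_x/dP = −2·4.75·P = −50.35.
Point elasticity E = (dQ_x/dP)·(P/Q_x) = -50.35 × 5.3/156.5725 ≈ -1.70.
|E| > 1, so demand is elastic at this price.

-1.70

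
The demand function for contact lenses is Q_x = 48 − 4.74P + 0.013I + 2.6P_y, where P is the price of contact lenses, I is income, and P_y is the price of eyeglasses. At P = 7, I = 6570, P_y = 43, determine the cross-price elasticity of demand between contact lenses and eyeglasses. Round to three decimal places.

0.527

Q_x = 48 − 4.74(7) + 0.013(6570) + 2.6(43) = 48 − 33.18 + 85.41 + 111.8 = 212.03.
∂Q_x/∂P_y = +2.6, so E_xy = 2.6·(43/212.03) ≈ 0.527.
E_xy > 0: the goods are substitutes.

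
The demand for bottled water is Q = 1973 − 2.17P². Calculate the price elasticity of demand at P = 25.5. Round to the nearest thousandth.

At P = 25.5, Q = 561.9575.
dQ/dP = −2·2.17·P = −110.67.
Point elasticity E = (dQ/dP)·(P/Q) = -110.67 × 25.5/561.9575 ≈ -5.022.
|E| > 1, so demand is elastic at this price.

-5.022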